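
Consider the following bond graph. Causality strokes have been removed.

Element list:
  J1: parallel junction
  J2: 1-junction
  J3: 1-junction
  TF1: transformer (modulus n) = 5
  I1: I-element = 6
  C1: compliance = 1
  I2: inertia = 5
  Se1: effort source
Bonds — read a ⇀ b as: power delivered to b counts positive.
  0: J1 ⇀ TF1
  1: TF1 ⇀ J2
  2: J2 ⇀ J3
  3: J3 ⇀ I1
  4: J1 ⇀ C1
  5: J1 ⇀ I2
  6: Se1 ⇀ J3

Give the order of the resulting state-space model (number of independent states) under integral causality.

3  (C1, I1, I2 all integral)

#6 stroke at J3  (Se1: effort source, stroke at far end)
#3 stroke at I1  (I1: I, integral causality)
#2 stroke at J3  (1-jn J3 has f-setter on 3)
#1 stroke at J2  (1-jn J2 has f-setter on 2)
#0 stroke at TF1  (TF TF1: opposite of bond 1)
#4 stroke at J1  (C1 integral (e out))
#5 stroke at I2  (J1 effort already set via bond 4)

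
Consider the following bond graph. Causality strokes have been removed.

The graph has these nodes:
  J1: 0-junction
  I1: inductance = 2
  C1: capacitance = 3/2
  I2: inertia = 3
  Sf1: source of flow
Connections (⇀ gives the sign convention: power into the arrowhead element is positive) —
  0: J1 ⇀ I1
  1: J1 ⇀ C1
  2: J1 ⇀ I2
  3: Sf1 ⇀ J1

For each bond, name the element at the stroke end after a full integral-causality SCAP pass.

b0 →I1
b1 →J1
b2 →I2
b3 →Sf1

b3 stroke→Sf1  (Sf1 fixes flow; stroke at Sf1)
b0 stroke→I1  (I1 outputs flow p/I1)
b1 stroke→J1  (C1: C, integral causality)
b2 stroke→I2  (0-jn J1 has e-setter on 1)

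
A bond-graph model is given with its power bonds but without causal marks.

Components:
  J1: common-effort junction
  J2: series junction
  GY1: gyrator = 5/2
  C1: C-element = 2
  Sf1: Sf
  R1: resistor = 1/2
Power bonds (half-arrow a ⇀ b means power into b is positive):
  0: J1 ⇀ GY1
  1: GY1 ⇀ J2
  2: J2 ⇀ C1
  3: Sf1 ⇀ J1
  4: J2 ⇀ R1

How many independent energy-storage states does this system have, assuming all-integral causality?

β3 stroke at Sf1  (Sf1: flow source, stroke at near end)
β0 stroke at J1  (only one effort-in slot at J1)
β1 stroke at J2  (GY GY1: same side as bond 0)
β2 stroke at J2  (prefer integral on C1)
β4 stroke at R1  (closing 1-jn rule on J2)

1  (C1 all integral)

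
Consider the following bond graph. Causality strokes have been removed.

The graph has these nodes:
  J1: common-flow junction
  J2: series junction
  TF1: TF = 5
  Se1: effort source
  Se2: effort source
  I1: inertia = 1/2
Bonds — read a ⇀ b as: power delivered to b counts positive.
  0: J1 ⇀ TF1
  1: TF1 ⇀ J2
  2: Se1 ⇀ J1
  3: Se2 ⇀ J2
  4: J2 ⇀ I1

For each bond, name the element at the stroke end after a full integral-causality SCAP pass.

#0 stroke at TF1
#1 stroke at J2
#2 stroke at J1
#3 stroke at J2
#4 stroke at I1

b2 |J1  (Se1 fixes effort; stroke away)
b3 |J2  (Se2 fixes effort; stroke away)
b0 |TF1  (J1: last free bond brings flow in)
b1 |J2  (TF1: transformer flips bond 0)
b4 |I1  (J2: last free bond brings flow in)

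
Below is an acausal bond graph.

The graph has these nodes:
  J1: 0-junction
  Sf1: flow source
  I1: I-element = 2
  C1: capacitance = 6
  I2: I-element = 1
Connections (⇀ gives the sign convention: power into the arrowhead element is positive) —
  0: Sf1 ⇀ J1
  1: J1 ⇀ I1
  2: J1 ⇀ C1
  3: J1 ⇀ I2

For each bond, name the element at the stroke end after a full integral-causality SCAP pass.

b0 →Sf1  (Sf1: flow source, stroke at near end)
b1 →I1  (I1 outputs flow p/I1)
b2 →J1  (C1 outputs effort q/C1)
b3 →I2  (J1: bond 2 brought effort, rest push out)

β0 stroke→Sf1
β1 stroke→I1
β2 stroke→J1
β3 stroke→I2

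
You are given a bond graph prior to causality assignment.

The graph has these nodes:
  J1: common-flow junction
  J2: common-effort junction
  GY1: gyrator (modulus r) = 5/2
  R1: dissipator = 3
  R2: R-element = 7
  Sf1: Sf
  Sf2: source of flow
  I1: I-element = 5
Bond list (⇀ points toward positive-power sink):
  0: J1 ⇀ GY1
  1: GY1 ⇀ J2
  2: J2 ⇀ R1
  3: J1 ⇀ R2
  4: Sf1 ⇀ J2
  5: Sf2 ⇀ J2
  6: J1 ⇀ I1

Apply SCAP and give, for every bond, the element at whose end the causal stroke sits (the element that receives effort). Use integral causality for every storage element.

β0 stroke at J1
β1 stroke at J2
β2 stroke at R1
β3 stroke at J1
β4 stroke at Sf1
β5 stroke at Sf2
β6 stroke at I1

β4 →Sf1  (Sf1 (Sf) sets flow on bond)
β5 →Sf2  (Sf2 (Sf) sets flow on bond)
β6 →I1  (prefer integral on I1)
β0 →J1  (J1: bond 6 brought flow, rest push out)
β3 →J1  (common-f at J1 fixed by 6)
β1 →J2  (GY1: gyrator matches bond 0)
β2 →R1  (J2 effort already set via bond 1)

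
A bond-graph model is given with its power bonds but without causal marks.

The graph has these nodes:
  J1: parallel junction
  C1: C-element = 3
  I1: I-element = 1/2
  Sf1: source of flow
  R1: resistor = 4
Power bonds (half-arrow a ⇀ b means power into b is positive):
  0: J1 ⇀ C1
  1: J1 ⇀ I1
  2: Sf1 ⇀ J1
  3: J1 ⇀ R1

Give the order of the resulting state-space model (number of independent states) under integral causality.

b2 →Sf1  (Sf1 (Sf) sets flow on bond)
b0 →J1  (prefer integral on C1)
b1 →I1  (0-jn J1 has e-setter on 0)
b3 →R1  (J1 effort already set via bond 0)

2  (C1, I1 all integral)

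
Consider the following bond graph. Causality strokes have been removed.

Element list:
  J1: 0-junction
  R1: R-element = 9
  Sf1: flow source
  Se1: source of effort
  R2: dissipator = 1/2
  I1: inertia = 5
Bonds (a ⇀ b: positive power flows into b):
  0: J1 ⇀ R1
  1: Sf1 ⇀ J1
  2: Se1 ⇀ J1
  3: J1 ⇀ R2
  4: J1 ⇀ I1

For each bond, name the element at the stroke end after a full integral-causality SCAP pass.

bond 1 |Sf1  (Sf1 fixes flow; stroke at Sf1)
bond 2 |J1  (source Se1 imposes e)
bond 0 |R1  (common-e at J1 fixed by 2)
bond 3 |R2  (common-e at J1 fixed by 2)
bond 4 |I1  (0-jn J1 has e-setter on 2)

β0 stroke at R1
β1 stroke at Sf1
β2 stroke at J1
β3 stroke at R2
β4 stroke at I1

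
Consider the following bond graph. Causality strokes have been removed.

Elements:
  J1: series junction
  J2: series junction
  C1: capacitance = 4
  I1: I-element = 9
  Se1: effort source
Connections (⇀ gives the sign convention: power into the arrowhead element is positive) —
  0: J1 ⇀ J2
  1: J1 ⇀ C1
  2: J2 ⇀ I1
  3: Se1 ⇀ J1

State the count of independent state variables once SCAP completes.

β3 stroke→J1  (source Se1 imposes e)
β1 stroke→J1  (C1: C, integral causality)
β0 stroke→J2  (J1 needs exactly one f-in)
β2 stroke→I1  (J2: last free bond brings flow in)

2  (C1, I1 all integral)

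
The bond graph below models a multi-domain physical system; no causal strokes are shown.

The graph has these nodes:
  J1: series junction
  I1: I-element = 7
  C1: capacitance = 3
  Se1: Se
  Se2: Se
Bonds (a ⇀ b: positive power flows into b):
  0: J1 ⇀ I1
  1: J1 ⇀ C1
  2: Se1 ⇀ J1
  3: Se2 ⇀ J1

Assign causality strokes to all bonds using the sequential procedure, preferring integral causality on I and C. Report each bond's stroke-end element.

bond 2 stroke→J1  (Se1 fixes effort; stroke away)
bond 3 stroke→J1  (Se2: effort source, stroke at far end)
bond 0 stroke→I1  (prefer integral on I1)
bond 1 stroke→J1  (J1 flow already set via bond 0)

b0 |I1
b1 |J1
b2 |J1
b3 |J1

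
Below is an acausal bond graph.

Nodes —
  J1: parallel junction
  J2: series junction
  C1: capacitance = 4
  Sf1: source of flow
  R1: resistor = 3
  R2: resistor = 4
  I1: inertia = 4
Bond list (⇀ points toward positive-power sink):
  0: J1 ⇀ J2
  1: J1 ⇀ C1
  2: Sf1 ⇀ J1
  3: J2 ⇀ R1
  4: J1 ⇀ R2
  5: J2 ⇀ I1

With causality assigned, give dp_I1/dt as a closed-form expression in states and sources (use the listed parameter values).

dp_I1/dt = -3*p_I1/4 + q_C1/4

b2 stroke at Sf1  (Sf1 (Sf) sets flow on bond)
b1 stroke at J1  (prefer integral on C1)
b0 stroke at J2  (J1: bond 1 brought effort, rest push out)
b4 stroke at R2  (J1 effort already set via bond 1)
b5 stroke at I1  (I1: I, integral causality)
b3 stroke at J2  (1-jn J2 has f-setter on 5)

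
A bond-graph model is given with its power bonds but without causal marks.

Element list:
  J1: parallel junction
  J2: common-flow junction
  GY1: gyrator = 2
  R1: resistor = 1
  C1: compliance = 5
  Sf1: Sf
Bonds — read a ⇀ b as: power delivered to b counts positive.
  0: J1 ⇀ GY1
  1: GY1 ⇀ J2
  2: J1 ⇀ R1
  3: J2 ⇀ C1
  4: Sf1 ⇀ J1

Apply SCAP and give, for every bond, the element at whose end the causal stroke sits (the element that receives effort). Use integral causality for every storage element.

β0 |GY1
β1 |GY1
β2 |J1
β3 |J2
β4 |Sf1

bond 4 |Sf1  (Sf1 fixes flow; stroke at Sf1)
bond 3 |J2  (C1: C, integral causality)
bond 1 |GY1  (only one flow-in slot at J2)
bond 0 |GY1  (through GY1, causality inverts; strokes same side of GY1)
bond 2 |J1  (J1 needs exactly one e-in)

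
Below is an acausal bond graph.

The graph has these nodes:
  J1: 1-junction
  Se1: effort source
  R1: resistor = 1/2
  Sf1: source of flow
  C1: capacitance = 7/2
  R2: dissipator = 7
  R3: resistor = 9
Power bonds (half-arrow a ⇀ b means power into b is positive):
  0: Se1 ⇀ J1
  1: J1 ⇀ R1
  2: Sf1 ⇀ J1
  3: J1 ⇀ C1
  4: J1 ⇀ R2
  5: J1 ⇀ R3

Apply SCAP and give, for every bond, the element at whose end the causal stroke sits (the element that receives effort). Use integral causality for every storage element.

#0 stroke at J1
#1 stroke at J1
#2 stroke at Sf1
#3 stroke at J1
#4 stroke at J1
#5 stroke at J1

bond 0 stroke→J1  (Se1: effort source, stroke at far end)
bond 2 stroke→Sf1  (Sf1: flow source, stroke at near end)
bond 1 stroke→J1  (common-f at J1 fixed by 2)
bond 3 stroke→J1  (1-jn J1 has f-setter on 2)
bond 4 stroke→J1  (1-jn J1 has f-setter on 2)
bond 5 stroke→J1  (common-f at J1 fixed by 2)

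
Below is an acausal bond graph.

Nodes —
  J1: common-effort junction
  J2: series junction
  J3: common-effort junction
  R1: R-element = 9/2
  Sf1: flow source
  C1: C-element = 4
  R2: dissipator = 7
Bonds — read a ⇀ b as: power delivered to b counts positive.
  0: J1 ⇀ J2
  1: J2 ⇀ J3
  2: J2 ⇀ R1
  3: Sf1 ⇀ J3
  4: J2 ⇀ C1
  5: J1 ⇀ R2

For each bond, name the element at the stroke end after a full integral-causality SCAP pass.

#0 stroke at J2
#1 stroke at J3
#2 stroke at J2
#3 stroke at Sf1
#4 stroke at J2
#5 stroke at J1

β3 |Sf1  (Sf1: flow source, stroke at near end)
β1 |J3  (only one effort-in slot at J3)
β0 |J2  (J2 flow already set via bond 1)
β2 |J2  (J2 flow already set via bond 1)
β4 |J2  (J2 flow already set via bond 1)
β5 |J1  (closing 0-jn rule on J1)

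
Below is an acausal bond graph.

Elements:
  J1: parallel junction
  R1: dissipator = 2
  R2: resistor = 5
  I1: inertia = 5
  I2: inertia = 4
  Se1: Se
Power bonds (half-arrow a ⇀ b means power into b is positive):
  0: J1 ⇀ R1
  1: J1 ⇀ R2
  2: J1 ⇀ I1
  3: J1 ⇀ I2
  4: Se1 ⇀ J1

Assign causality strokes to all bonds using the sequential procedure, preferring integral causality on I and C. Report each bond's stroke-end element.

b0 →R1
b1 →R2
b2 →I1
b3 →I2
b4 →J1

β4 stroke at J1  (Se1 (Se) sets effort on bond)
β0 stroke at R1  (J1: bond 4 brought effort, rest push out)
β1 stroke at R2  (0-jn J1 has e-setter on 4)
β2 stroke at I1  (common-e at J1 fixed by 4)
β3 stroke at I2  (0-jn J1 has e-setter on 4)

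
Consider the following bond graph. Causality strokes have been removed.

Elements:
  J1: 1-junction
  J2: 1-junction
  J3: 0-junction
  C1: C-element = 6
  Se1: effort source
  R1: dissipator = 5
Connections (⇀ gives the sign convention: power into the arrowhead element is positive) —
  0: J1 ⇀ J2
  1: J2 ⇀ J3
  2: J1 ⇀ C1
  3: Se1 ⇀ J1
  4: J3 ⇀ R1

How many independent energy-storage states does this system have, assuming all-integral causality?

1  (C1 all integral)

bond 3 stroke at J1  (Se1 fixes effort; stroke away)
bond 2 stroke at J1  (C1: C, integral causality)
bond 0 stroke at J2  (only one flow-in slot at J1)
bond 1 stroke at J3  (J2: last free bond brings flow in)
bond 4 stroke at R1  (J3 effort already set via bond 1)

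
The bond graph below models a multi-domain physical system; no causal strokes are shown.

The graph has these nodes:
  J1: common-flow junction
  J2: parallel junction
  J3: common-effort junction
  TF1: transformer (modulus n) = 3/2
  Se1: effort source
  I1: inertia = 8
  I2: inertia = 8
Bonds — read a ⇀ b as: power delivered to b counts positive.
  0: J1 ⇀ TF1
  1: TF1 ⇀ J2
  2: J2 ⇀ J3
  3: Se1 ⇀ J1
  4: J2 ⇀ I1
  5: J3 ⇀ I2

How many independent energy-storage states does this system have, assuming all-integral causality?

2  (I1, I2 all integral)

#3 stroke at J1  (source Se1 imposes e)
#0 stroke at TF1  (only one flow-in slot at J1)
#1 stroke at J2  (TF TF1: opposite of bond 0)
#2 stroke at J3  (0-jn J2 has e-setter on 1)
#4 stroke at I1  (J2: bond 1 brought effort, rest push out)
#5 stroke at I2  (0-jn J3 has e-setter on 2)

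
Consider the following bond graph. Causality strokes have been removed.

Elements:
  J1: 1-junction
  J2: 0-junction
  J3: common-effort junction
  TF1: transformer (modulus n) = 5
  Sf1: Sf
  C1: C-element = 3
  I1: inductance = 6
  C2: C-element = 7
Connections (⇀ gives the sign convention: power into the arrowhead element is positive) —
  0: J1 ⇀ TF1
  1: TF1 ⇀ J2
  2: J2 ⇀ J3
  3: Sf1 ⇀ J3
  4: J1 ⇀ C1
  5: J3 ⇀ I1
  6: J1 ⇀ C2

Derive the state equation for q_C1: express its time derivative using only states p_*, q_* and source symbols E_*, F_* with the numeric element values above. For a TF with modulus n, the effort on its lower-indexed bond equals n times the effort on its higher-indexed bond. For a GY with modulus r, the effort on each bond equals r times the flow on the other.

dq_C1/dt = -F_Sf1/5 + p_I1/30

b3 stroke at Sf1  (Sf1: flow source, stroke at near end)
b4 stroke at J1  (C1 integral (e out))
b5 stroke at I1  (I1 outputs flow p/I1)
b2 stroke at J3  (closing 0-jn rule on J3)
b1 stroke at J2  (J2: last free bond brings effort in)
b0 stroke at TF1  (TF1 one-in-one-out from 1)
b6 stroke at J1  (J1 flow already set via bond 0)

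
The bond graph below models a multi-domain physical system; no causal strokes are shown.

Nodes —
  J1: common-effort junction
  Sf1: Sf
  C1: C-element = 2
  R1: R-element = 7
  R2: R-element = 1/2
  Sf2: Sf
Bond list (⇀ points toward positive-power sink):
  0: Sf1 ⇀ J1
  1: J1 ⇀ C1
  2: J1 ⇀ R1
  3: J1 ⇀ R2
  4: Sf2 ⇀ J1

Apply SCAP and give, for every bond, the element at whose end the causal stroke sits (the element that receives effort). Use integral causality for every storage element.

β0 →Sf1
β1 →J1
β2 →R1
β3 →R2
β4 →Sf2

b0 stroke at Sf1  (Sf1 fixes flow; stroke at Sf1)
b4 stroke at Sf2  (Sf2: flow source, stroke at near end)
b1 stroke at J1  (C1 outputs effort q/C1)
b2 stroke at R1  (common-e at J1 fixed by 1)
b3 stroke at R2  (J1 effort already set via bond 1)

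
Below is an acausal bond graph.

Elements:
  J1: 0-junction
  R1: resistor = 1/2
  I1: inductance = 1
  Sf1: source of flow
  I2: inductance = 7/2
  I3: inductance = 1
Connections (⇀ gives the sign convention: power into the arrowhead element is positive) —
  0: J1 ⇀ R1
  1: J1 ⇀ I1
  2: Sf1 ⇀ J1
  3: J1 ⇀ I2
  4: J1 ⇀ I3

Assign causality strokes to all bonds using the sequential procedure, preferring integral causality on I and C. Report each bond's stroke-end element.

b2 →Sf1  (Sf1 (Sf) sets flow on bond)
b1 →I1  (I1: I, integral causality)
b3 →I2  (I2 outputs flow p/I2)
b4 →I3  (prefer integral on I3)
b0 →J1  (only one effort-in slot at J1)

#0 stroke at J1
#1 stroke at I1
#2 stroke at Sf1
#3 stroke at I2
#4 stroke at I3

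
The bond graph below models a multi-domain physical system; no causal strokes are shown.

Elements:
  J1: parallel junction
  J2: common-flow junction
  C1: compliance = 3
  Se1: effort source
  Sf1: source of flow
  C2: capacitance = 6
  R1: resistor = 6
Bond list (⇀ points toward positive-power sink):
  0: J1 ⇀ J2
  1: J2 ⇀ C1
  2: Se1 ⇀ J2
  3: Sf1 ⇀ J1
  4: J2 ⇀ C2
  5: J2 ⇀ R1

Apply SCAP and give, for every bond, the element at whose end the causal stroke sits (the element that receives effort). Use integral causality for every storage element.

β0 stroke→J1
β1 stroke→J2
β2 stroke→J2
β3 stroke→Sf1
β4 stroke→J2
β5 stroke→J2

bond 2 →J2  (source Se1 imposes e)
bond 3 →Sf1  (Sf1: flow source, stroke at near end)
bond 0 →J1  (J1: last free bond brings effort in)
bond 1 →J2  (J2 flow already set via bond 0)
bond 4 →J2  (1-jn J2 has f-setter on 0)
bond 5 →J2  (J2 flow already set via bond 0)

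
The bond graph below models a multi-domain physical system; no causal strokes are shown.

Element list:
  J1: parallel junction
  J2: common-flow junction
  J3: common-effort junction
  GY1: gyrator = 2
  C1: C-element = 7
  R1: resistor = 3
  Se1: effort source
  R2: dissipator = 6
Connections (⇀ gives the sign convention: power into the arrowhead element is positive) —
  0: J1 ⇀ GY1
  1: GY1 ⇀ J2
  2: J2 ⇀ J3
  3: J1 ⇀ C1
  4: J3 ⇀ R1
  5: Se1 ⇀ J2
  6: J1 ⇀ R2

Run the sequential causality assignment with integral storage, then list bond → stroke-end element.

β5 stroke→J2  (Se1: effort source, stroke at far end)
β3 stroke→J1  (C1 outputs effort q/C1)
β0 stroke→GY1  (J1 effort already set via bond 3)
β6 stroke→R2  (common-e at J1 fixed by 3)
β1 stroke→GY1  (GY GY1: same side as bond 0)
β2 stroke→J2  (common-f at J2 fixed by 1)
β4 stroke→J3  (only one effort-in slot at J3)

bond 0 stroke at GY1
bond 1 stroke at GY1
bond 2 stroke at J2
bond 3 stroke at J1
bond 4 stroke at J3
bond 5 stroke at J2
bond 6 stroke at R2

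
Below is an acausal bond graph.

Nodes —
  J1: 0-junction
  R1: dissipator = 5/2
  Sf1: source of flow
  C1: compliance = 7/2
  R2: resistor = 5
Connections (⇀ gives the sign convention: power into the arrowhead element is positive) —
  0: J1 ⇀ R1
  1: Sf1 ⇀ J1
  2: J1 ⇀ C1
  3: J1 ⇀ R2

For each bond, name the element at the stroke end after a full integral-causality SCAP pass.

bond 0 |R1
bond 1 |Sf1
bond 2 |J1
bond 3 |R2

bond 1 →Sf1  (Sf1 (Sf) sets flow on bond)
bond 2 →J1  (C1 integral (e out))
bond 0 →R1  (J1 effort already set via bond 2)
bond 3 →R2  (common-e at J1 fixed by 2)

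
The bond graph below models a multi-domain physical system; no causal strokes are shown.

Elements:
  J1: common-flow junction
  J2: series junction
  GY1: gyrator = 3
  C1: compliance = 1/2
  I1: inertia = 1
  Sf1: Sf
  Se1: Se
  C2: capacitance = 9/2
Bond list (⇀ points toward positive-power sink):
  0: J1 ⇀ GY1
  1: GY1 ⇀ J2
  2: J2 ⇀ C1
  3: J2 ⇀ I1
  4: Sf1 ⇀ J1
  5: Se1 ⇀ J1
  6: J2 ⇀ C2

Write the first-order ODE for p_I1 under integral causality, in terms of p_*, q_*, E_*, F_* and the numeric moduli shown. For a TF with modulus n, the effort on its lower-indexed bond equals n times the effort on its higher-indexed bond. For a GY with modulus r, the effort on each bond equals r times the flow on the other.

dp_I1/dt = 3*F_Sf1 - 2*q_C1 - 2*q_C2/9

β4 stroke→Sf1  (source Sf1 imposes f)
β5 stroke→J1  (Se1 (Se) sets effort on bond)
β0 stroke→J1  (1-jn J1 has f-setter on 4)
β1 stroke→J2  (GY GY1: same side as bond 0)
β2 stroke→J2  (C1 integral (e out))
β3 stroke→I1  (I1: I, integral causality)
β6 stroke→J2  (J2: bond 3 brought flow, rest push out)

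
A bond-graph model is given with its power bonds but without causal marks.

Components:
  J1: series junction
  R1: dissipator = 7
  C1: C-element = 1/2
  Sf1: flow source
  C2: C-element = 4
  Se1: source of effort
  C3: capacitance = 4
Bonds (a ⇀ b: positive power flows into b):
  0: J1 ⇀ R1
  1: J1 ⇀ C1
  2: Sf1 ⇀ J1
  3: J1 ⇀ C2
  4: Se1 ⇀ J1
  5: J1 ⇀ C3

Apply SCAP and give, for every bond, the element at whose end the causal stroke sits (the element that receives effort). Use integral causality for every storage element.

bond 2 stroke at Sf1  (Sf1 fixes flow; stroke at Sf1)
bond 4 stroke at J1  (Se1 fixes effort; stroke away)
bond 0 stroke at J1  (J1 flow already set via bond 2)
bond 1 stroke at J1  (common-f at J1 fixed by 2)
bond 3 stroke at J1  (J1 flow already set via bond 2)
bond 5 stroke at J1  (common-f at J1 fixed by 2)

bond 0 →J1
bond 1 →J1
bond 2 →Sf1
bond 3 →J1
bond 4 →J1
bond 5 →J1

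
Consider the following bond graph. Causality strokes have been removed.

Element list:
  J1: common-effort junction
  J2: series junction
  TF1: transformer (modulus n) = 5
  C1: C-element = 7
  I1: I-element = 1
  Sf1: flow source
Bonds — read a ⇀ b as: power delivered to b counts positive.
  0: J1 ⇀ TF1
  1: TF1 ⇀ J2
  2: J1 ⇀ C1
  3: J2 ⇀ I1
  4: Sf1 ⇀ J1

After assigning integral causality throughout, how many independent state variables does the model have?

2  (C1, I1 all integral)

b4 →Sf1  (Sf1: flow source, stroke at near end)
b2 →J1  (C1: C, integral causality)
b0 →TF1  (J1: bond 2 brought effort, rest push out)
b1 →J2  (TF TF1: opposite of bond 0)
b3 →I1  (J2 needs exactly one f-in)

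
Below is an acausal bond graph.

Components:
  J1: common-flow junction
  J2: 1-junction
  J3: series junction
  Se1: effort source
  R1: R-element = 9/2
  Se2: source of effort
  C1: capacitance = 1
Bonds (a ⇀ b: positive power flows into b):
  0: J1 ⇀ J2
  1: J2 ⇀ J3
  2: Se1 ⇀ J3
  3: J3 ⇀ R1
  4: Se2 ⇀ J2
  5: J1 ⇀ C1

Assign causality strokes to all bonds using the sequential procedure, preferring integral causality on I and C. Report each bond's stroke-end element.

bond 0 |J2
bond 1 |J3
bond 2 |J3
bond 3 |R1
bond 4 |J2
bond 5 |J1

b2 stroke→J3  (Se1 (Se) sets effort on bond)
b4 stroke→J2  (Se2 (Se) sets effort on bond)
b5 stroke→J1  (C1 outputs effort q/C1)
b0 stroke→J2  (only one flow-in slot at J1)
b1 stroke→J3  (closing 1-jn rule on J2)
b3 stroke→R1  (J3: last free bond brings flow in)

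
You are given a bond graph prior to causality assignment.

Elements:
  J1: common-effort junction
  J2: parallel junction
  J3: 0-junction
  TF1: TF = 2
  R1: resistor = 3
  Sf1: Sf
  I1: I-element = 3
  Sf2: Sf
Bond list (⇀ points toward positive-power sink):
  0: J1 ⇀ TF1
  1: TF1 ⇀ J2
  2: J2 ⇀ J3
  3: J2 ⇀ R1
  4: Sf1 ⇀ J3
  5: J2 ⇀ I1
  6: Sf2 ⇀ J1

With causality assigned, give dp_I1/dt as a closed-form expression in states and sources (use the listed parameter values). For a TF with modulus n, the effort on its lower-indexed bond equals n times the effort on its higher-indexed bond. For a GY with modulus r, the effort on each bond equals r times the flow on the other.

dp_I1/dt = 3*F_Sf1 + 6*F_Sf2 - p_I1

b4 stroke→Sf1  (source Sf1 imposes f)
b6 stroke→Sf2  (source Sf2 imposes f)
b0 stroke→J1  (closing 0-jn rule on J1)
b2 stroke→J3  (closing 0-jn rule on J3)
b1 stroke→TF1  (TF TF1: opposite of bond 0)
b5 stroke→I1  (I1: I, integral causality)
b3 stroke→J2  (only one effort-in slot at J2)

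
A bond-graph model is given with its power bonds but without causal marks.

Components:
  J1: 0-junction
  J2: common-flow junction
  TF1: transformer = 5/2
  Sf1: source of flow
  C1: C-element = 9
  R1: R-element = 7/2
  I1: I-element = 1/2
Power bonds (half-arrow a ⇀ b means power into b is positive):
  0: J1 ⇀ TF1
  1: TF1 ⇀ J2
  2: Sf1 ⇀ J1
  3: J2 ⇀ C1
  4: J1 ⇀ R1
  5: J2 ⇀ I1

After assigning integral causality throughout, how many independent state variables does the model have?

2  (C1, I1 all integral)

#2 |Sf1  (Sf1 (Sf) sets flow on bond)
#3 |J2  (C1 integral (e out))
#5 |I1  (prefer integral on I1)
#1 |J2  (J2: bond 5 brought flow, rest push out)
#0 |TF1  (TF1: transformer flips bond 1)
#4 |J1  (closing 0-jn rule on J1)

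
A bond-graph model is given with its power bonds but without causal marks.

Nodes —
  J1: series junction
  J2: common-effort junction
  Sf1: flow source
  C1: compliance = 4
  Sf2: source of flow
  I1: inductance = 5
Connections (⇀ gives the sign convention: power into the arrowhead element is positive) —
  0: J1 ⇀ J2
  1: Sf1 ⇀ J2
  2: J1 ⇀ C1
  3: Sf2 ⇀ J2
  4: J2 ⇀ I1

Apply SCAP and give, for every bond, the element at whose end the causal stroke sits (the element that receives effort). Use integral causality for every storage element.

#1 stroke→Sf1  (source Sf1 imposes f)
#3 stroke→Sf2  (Sf2: flow source, stroke at near end)
#2 stroke→J1  (prefer integral on C1)
#0 stroke→J2  (closing 1-jn rule on J1)
#4 stroke→I1  (J2 effort already set via bond 0)

#0 stroke→J2
#1 stroke→Sf1
#2 stroke→J1
#3 stroke→Sf2
#4 stroke→I1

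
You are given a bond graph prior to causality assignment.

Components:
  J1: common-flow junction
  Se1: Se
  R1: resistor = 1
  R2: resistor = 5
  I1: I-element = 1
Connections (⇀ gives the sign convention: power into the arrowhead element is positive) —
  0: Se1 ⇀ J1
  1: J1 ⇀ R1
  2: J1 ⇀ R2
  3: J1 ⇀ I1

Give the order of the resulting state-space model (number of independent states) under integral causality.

1  (I1 all integral)

b0 →J1  (source Se1 imposes e)
b3 →I1  (I1 outputs flow p/I1)
b1 →J1  (1-jn J1 has f-setter on 3)
b2 →J1  (J1 flow already set via bond 3)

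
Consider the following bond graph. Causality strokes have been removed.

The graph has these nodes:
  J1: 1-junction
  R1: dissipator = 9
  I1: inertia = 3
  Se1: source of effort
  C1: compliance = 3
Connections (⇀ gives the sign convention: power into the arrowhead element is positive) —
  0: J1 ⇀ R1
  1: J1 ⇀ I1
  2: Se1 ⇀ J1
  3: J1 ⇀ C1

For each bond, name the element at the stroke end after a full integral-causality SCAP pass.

b0 stroke→J1
b1 stroke→I1
b2 stroke→J1
b3 stroke→J1

bond 2 |J1  (source Se1 imposes e)
bond 1 |I1  (I1: I, integral causality)
bond 0 |J1  (J1: bond 1 brought flow, rest push out)
bond 3 |J1  (1-jn J1 has f-setter on 1)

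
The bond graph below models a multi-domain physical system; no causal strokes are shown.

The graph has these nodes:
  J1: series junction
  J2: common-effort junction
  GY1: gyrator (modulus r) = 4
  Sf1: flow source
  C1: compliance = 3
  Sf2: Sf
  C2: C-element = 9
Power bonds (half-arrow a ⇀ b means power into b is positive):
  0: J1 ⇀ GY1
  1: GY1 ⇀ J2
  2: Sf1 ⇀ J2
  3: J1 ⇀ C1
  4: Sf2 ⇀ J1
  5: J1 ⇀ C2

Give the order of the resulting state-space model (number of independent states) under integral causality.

2  (C1, C2 all integral)

#2 stroke at Sf1  (Sf1: flow source, stroke at near end)
#4 stroke at Sf2  (source Sf2 imposes f)
#0 stroke at J1  (common-f at J1 fixed by 4)
#3 stroke at J1  (J1 flow already set via bond 4)
#5 stroke at J1  (common-f at J1 fixed by 4)
#1 stroke at J2  (only one effort-in slot at J2)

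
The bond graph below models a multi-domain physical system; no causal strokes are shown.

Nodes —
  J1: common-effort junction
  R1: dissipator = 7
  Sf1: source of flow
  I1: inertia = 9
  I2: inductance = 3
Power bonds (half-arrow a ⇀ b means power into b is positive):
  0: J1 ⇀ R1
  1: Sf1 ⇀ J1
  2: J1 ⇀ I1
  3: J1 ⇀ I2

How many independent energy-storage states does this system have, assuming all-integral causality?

β1 stroke at Sf1  (source Sf1 imposes f)
β2 stroke at I1  (prefer integral on I1)
β3 stroke at I2  (I2 outputs flow p/I2)
β0 stroke at J1  (closing 0-jn rule on J1)

2  (I1, I2 all integral)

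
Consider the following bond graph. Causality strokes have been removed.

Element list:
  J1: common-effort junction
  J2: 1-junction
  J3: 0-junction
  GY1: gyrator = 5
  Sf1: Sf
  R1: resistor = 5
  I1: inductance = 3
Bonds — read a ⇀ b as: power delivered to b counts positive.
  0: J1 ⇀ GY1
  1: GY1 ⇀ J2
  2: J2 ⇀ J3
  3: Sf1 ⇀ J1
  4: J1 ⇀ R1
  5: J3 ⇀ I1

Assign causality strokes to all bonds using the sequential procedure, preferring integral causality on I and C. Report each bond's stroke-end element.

β0 |J1
β1 |J2
β2 |J3
β3 |Sf1
β4 |R1
β5 |I1

b3 →Sf1  (Sf1: flow source, stroke at near end)
b5 →I1  (prefer integral on I1)
b2 →J3  (J3 needs exactly one e-in)
b1 →J2  (1-jn J2 has f-setter on 2)
b0 →J1  (GY1: gyrator matches bond 1)
b4 →R1  (J1 effort already set via bond 0)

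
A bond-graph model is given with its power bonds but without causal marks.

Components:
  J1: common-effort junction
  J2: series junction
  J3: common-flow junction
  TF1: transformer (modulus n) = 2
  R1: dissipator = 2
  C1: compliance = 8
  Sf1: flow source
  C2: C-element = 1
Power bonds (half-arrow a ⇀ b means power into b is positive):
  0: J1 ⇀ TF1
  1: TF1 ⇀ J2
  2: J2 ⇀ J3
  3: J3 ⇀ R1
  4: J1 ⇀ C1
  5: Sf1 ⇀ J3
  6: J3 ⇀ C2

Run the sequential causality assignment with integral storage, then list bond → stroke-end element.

#5 →Sf1  (Sf1 fixes flow; stroke at Sf1)
#2 →J3  (common-f at J3 fixed by 5)
#3 →J3  (J3 flow already set via bond 5)
#6 →J3  (1-jn J3 has f-setter on 5)
#1 →J2  (1-jn J2 has f-setter on 2)
#0 →TF1  (through TF1, causality passes straight; one stroke at TF1)
#4 →J1  (closing 0-jn rule on J1)

bond 0 stroke at TF1
bond 1 stroke at J2
bond 2 stroke at J3
bond 3 stroke at J3
bond 4 stroke at J1
bond 5 stroke at Sf1
bond 6 stroke at J3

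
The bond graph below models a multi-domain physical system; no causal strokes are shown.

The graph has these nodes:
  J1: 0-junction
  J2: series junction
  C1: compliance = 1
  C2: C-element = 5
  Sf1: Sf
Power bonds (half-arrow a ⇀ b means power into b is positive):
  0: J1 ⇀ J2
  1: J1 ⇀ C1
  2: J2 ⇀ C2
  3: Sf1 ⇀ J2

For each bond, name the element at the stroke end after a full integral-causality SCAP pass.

β3 stroke→Sf1  (Sf1: flow source, stroke at near end)
β0 stroke→J2  (1-jn J2 has f-setter on 3)
β2 stroke→J2  (J2 flow already set via bond 3)
β1 stroke→J1  (J1 needs exactly one e-in)

b0 |J2
b1 |J1
b2 |J2
b3 |Sf1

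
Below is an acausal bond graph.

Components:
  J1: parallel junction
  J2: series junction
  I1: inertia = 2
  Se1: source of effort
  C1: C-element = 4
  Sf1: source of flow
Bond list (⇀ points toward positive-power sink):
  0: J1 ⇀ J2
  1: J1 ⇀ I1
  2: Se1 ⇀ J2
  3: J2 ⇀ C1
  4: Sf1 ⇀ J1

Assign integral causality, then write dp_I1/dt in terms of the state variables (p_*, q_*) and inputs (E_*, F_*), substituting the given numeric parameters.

β2 stroke at J2  (source Se1 imposes e)
β4 stroke at Sf1  (Sf1 (Sf) sets flow on bond)
β1 stroke at I1  (I1 integral (f out))
β0 stroke at J1  (closing 0-jn rule on J1)
β3 stroke at J2  (common-f at J2 fixed by 0)

dp_I1/dt = -E_Se1 + q_C1/4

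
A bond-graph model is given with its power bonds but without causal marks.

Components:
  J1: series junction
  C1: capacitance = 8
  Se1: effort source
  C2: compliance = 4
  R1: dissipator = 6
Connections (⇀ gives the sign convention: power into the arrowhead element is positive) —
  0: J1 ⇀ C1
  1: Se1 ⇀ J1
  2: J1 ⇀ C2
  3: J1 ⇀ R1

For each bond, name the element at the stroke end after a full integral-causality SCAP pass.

bond 0 stroke→J1
bond 1 stroke→J1
bond 2 stroke→J1
bond 3 stroke→R1

b1 |J1  (source Se1 imposes e)
b0 |J1  (C1 integral (e out))
b2 |J1  (prefer integral on C2)
b3 |R1  (J1 needs exactly one f-in)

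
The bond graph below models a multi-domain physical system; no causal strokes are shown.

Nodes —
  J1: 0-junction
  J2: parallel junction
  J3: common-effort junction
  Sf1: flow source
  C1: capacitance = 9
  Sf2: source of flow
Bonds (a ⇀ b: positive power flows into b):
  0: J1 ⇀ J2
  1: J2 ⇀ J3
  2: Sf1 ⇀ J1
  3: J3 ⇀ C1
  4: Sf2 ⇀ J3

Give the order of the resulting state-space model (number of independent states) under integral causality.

1  (C1 all integral)

bond 2 →Sf1  (source Sf1 imposes f)
bond 4 →Sf2  (Sf2: flow source, stroke at near end)
bond 0 →J1  (J1: last free bond brings effort in)
bond 1 →J2  (J2: last free bond brings effort in)
bond 3 →J3  (J3: last free bond brings effort in)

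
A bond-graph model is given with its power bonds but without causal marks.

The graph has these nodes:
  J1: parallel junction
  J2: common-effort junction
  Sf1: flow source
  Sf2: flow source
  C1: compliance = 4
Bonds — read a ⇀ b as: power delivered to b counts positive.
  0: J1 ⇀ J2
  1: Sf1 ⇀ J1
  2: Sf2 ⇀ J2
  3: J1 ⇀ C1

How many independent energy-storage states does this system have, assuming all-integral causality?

β1 stroke at Sf1  (Sf1 (Sf) sets flow on bond)
β2 stroke at Sf2  (Sf2: flow source, stroke at near end)
β0 stroke at J2  (J2: last free bond brings effort in)
β3 stroke at J1  (closing 0-jn rule on J1)

1  (C1 all integral)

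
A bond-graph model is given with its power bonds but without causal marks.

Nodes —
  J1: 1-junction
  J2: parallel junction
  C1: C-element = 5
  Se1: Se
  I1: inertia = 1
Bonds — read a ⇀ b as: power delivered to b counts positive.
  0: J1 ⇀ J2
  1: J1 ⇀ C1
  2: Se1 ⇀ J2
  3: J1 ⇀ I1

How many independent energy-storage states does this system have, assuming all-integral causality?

#2 stroke→J2  (Se1 fixes effort; stroke away)
#0 stroke→J1  (J2 effort already set via bond 2)
#1 stroke→J1  (C1 integral (e out))
#3 stroke→I1  (only one flow-in slot at J1)

2  (C1, I1 all integral)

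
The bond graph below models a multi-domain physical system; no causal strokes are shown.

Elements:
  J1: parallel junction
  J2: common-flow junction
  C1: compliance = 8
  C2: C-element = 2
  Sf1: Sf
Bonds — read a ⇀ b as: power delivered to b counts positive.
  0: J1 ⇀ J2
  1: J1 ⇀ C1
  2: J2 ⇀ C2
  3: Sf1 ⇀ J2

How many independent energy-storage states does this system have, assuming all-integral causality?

bond 3 stroke→Sf1  (Sf1: flow source, stroke at near end)
bond 0 stroke→J2  (J2: bond 3 brought flow, rest push out)
bond 2 stroke→J2  (J2: bond 3 brought flow, rest push out)
bond 1 stroke→J1  (only one effort-in slot at J1)

2  (C1, C2 all integral)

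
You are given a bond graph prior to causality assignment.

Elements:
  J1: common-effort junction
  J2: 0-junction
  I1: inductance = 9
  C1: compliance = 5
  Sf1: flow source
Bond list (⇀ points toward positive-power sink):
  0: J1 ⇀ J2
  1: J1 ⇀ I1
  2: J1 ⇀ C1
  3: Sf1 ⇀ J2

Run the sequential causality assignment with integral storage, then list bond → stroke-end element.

β3 →Sf1  (source Sf1 imposes f)
β0 →J2  (J2: last free bond brings effort in)
β1 →I1  (I1: I, integral causality)
β2 →J1  (J1 needs exactly one e-in)

b0 stroke→J2
b1 stroke→I1
b2 stroke→J1
b3 stroke→Sf1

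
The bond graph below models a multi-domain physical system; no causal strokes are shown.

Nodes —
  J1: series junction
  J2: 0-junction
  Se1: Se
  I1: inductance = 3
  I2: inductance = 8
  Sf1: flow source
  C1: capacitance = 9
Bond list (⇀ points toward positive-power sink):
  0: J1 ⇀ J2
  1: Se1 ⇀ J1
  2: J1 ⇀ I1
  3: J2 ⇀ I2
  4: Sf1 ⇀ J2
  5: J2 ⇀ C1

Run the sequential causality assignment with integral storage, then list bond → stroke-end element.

b0 stroke→J1
b1 stroke→J1
b2 stroke→I1
b3 stroke→I2
b4 stroke→Sf1
b5 stroke→J2

β1 →J1  (Se1 fixes effort; stroke away)
β4 →Sf1  (Sf1 (Sf) sets flow on bond)
β2 →I1  (I1 integral (f out))
β0 →J1  (J1: bond 2 brought flow, rest push out)
β3 →I2  (I2: I, integral causality)
β5 →J2  (only one effort-in slot at J2)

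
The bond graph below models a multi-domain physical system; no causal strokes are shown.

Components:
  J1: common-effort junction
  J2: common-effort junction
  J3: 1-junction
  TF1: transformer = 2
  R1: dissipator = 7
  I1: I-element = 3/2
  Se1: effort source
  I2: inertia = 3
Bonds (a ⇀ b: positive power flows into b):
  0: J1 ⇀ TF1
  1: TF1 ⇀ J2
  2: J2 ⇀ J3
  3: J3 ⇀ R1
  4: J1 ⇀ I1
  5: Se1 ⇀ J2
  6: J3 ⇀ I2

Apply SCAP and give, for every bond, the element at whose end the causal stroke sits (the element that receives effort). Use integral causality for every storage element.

#5 |J2  (Se1: effort source, stroke at far end)
#1 |TF1  (common-e at J2 fixed by 5)
#2 |J3  (0-jn J2 has e-setter on 5)
#0 |J1  (TF1: transformer flips bond 1)
#4 |I1  (common-e at J1 fixed by 0)
#6 |I2  (I2: I, integral causality)
#3 |J3  (1-jn J3 has f-setter on 6)

β0 stroke at J1
β1 stroke at TF1
β2 stroke at J3
β3 stroke at J3
β4 stroke at I1
β5 stroke at J2
β6 stroke at I2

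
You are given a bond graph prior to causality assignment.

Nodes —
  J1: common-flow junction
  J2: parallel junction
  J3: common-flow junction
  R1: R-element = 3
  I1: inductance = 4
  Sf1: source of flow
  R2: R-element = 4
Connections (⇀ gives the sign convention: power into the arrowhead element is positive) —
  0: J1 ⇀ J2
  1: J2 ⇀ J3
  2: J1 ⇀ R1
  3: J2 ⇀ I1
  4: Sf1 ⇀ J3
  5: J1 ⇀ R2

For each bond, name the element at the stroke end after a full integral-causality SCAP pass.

#4 stroke at Sf1  (Sf1 fixes flow; stroke at Sf1)
#1 stroke at J3  (J3: bond 4 brought flow, rest push out)
#3 stroke at I1  (I1: I, integral causality)
#0 stroke at J2  (only one effort-in slot at J2)
#2 stroke at J1  (common-f at J1 fixed by 0)
#5 stroke at J1  (J1 flow already set via bond 0)

#0 stroke at J2
#1 stroke at J3
#2 stroke at J1
#3 stroke at I1
#4 stroke at Sf1
#5 stroke at J1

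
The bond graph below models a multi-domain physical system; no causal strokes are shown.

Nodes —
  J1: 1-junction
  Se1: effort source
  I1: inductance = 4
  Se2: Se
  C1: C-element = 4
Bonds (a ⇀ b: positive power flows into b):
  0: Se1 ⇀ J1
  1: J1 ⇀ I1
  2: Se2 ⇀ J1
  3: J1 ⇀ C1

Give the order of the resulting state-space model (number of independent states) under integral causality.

b0 |J1  (source Se1 imposes e)
b2 |J1  (Se2 (Se) sets effort on bond)
b1 |I1  (I1 integral (f out))
b3 |J1  (common-f at J1 fixed by 1)

2  (C1, I1 all integral)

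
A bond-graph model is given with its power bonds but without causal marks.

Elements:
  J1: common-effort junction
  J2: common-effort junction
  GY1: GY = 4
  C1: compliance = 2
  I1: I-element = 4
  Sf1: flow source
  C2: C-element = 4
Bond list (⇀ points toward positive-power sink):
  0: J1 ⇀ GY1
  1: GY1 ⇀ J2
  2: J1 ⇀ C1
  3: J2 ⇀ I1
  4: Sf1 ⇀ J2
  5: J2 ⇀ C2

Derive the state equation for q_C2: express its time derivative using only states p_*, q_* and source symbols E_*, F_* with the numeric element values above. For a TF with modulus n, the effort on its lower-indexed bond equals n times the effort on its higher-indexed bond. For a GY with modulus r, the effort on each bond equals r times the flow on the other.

dq_C2/dt = F_Sf1 - p_I1/4 + q_C1/8

bond 4 stroke at Sf1  (Sf1: flow source, stroke at near end)
bond 2 stroke at J1  (prefer integral on C1)
bond 0 stroke at GY1  (J1 effort already set via bond 2)
bond 1 stroke at GY1  (GY GY1: same side as bond 0)
bond 3 stroke at I1  (prefer integral on I1)
bond 5 stroke at J2  (closing 0-jn rule on J2)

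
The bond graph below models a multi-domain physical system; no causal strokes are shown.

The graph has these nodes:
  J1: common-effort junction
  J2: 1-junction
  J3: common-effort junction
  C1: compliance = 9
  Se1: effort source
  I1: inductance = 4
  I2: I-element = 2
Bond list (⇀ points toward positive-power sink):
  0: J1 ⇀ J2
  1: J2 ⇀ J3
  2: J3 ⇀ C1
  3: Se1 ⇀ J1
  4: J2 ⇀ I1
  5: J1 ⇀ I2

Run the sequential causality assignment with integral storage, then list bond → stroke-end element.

#3 →J1  (source Se1 imposes e)
#0 →J2  (J1: bond 3 brought effort, rest push out)
#5 →I2  (J1: bond 3 brought effort, rest push out)
#2 →J3  (C1: C, integral causality)
#1 →J2  (J3: bond 2 brought effort, rest push out)
#4 →I1  (only one flow-in slot at J2)

#0 stroke→J2
#1 stroke→J2
#2 stroke→J3
#3 stroke→J1
#4 stroke→I1
#5 stroke→I2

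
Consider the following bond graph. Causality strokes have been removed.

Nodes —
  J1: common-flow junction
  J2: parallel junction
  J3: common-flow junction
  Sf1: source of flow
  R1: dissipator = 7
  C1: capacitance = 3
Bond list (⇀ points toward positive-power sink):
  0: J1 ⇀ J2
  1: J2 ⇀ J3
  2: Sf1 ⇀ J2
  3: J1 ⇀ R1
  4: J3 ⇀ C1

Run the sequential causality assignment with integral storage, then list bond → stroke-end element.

bond 0 stroke at J1
bond 1 stroke at J2
bond 2 stroke at Sf1
bond 3 stroke at R1
bond 4 stroke at J3

b2 stroke→Sf1  (source Sf1 imposes f)
b4 stroke→J3  (C1 integral (e out))
b1 stroke→J2  (J3 needs exactly one f-in)
b0 stroke→J1  (J2: bond 1 brought effort, rest push out)
b3 stroke→R1  (only one flow-in slot at J1)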